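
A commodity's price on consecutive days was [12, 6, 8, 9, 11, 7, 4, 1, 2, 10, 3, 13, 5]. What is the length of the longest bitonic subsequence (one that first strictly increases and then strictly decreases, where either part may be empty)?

7

inc[i] = longest strictly increasing subsequence ending at i; dec[i] = longest strictly decreasing subsequence starting at i:
i:      1  2  3  4  5  6  7  8  9 10 11 12 13
a[i]:  12  6  8  9 11  7  4  1  2 10  3 13  5
inc:    1  1  2  3  4  2  1  1  2  4  3  5  4
dec:    5  3  4  4  4  3  2  1  1  2  1  2  1
Best peak at i=5 (value 11): inc=4, dec=4, length 4+4−1 = 7.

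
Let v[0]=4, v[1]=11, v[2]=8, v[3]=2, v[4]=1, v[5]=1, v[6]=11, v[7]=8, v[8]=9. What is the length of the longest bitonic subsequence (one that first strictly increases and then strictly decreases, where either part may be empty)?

inc[i] = longest strictly increasing subsequence ending at i; dec[i] = longest strictly decreasing subsequence starting at i:
i:      0  1  2  3  4  5  6  7  8
v[i]:   4 11  8  2  1  1 11  8  9
inc:    1  2  2  1  1  1  3  2  3
dec:    3  4  3  2  1  1  2  1  1
Best peak at i=1 (value 11): inc=2, dec=4, length 2+4−1 = 5.

5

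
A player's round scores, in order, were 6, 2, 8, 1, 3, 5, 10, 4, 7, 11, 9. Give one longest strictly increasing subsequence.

Patience tails give the LIS length; then backtrack through the dp parents:
6 → extends → [6]
2 → replaces 6 → [2]
8 → extends → [2, 8]
1 → replaces 2 → [1, 8]
3 → replaces 8 → [1, 3]
5 → extends → [1, 3, 5]
10 → extends → [1, 3, 5, 10]
4 → replaces 5 → [1, 3, 4, 10]
7 → replaces 10 → [1, 3, 4, 7]
11 → extends → [1, 3, 4, 7, 11]
9 → replaces 11 → [1, 3, 4, 7, 9]
Length 5; one witness is 2, 3, 5, 10, 11.

2, 3, 5, 10, 11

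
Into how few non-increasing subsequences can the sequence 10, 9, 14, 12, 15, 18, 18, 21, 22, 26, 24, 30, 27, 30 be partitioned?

9

Place each on the leftmost legal pile:
10 → new pile 1 (tops now [10])
9 → pile 1 (tops now [9])
14 → new pile 2 (tops now [9, 14])
12 → pile 2 (tops now [9, 12])
15 → new pile 3 (tops now [9, 12, 15])
18 → new pile 4 (tops now [9, 12, 15, 18])
18 → pile 4 (tops now [9, 12, 15, 18])
21 → new pile 5 (tops now [9, 12, 15, 18, 21])
22 → new pile 6 (tops now [9, 12, 15, 18, 21, 22])
26 → new pile 7 (tops now [9, 12, 15, 18, 21, 22, 26])
24 → pile 7 (tops now [9, 12, 15, 18, 21, 22, 24])
30 → new pile 8 (tops now [9, 12, 15, 18, 21, 22, 24, 30])
27 → pile 8 (tops now [9, 12, 15, 18, 21, 22, 24, 27])
30 → new pile 9 (tops now [9, 12, 15, 18, 21, 22, 24, 27, 30])
Nine piles.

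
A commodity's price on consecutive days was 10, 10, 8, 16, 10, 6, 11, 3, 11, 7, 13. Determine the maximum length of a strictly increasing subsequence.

4

Track the smallest tail for each achievable length (strict):
10 → extends → [10]
10 → already a tail → [10]
8 → replaces 10 → [8]
16 → extends → [8, 16]
10 → replaces 16 → [8, 10]
6 → replaces 8 → [6, 10]
11 → extends → [6, 10, 11]
3 → replaces 6 → [3, 10, 11]
11 → already a tail → [3, 10, 11]
7 → replaces 10 → [3, 7, 11]
13 → extends → [3, 7, 11, 13]
Four tails, so the longest strictly increasing subsequence has length 4 (e.g. 8, 10, 11, 13).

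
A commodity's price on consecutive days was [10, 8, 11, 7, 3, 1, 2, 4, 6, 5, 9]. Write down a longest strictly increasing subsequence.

Patience tails give the LIS length; then backtrack through the dp parents:
10 → extends → [10]
8 → replaces 10 → [8]
11 → extends → [8, 11]
7 → replaces 8 → [7, 11]
3 → replaces 7 → [3, 11]
1 → replaces 3 → [1, 11]
2 → replaces 11 → [1, 2]
4 → extends → [1, 2, 4]
6 → extends → [1, 2, 4, 6]
5 → replaces 6 → [1, 2, 4, 5]
9 → extends → [1, 2, 4, 5, 9]
Length 5; one witness is 1, 2, 4, 6, 9.

1, 2, 4, 6, 9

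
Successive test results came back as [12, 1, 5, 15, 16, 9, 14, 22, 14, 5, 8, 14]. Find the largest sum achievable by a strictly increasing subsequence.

Let S[i] be the best sum of a strictly increasing subsequence ending at i:
i:      1  2  3  4  5  6  7  8  9 10 11 12
a[i]:  12  1  5 15 16  9 14 22 14  5  8 14
S:     12  1  6 27 43 15 29 65 29  6 14 29
Maximum is 65 (e.g. 12 + 15 + 16 + 22).

65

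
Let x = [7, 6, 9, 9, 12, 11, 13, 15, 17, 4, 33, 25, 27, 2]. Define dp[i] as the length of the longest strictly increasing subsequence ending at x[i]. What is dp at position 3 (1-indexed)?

dp[i] = 1 + max{dp[j] : j<i, x[j]<x[i]} (or 1 if no such j):
i:      1  2  3  4  5  6  7  8  9 10 11 12 13 14
x[i]:   7  6  9  9 12 11 13 15 17  4 33 25 27  2
dp:     1  1  2  2  3  3  4  5  6  1  7  7  8  1
At index 3 the value is 2.

2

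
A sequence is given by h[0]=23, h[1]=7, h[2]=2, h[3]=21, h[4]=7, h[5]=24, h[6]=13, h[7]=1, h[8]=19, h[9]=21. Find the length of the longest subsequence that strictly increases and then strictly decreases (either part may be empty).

inc[i] = longest strictly increasing subsequence ending at i; dec[i] = longest strictly decreasing subsequence starting at i:
i:      0  1  2  3  4  5  6  7  8  9
h[i]:  23  7  2 21  7 24 13  1 19 21
inc:    1  1  1  2  2  3  3  1  4  5
dec:    4  3  2  3  2  3  2  1  1  1
Best peak at i=5 (value 24): inc=3, dec=3, length 3+3−1 = 5.

5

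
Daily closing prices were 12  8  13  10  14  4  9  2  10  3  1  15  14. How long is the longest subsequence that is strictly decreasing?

Negate each value so 'decreasing' becomes 'increasing', then run patience tails on the negated sequence:
-12 → extends → [-12]
-8 → extends → [-12, -8]
-13 → replaces -12 → [-13, -8]
-10 → replaces -8 → [-13, -10]
-14 → replaces -13 → [-14, -10]
-4 → extends → [-14, -10, -4]
-9 → replaces -4 → [-14, -10, -9]
-2 → extends → [-14, -10, -9, -2]
-10 → already a tail → [-14, -10, -9, -2]
-3 → replaces -2 → [-14, -10, -9, -3]
-1 → extends → [-14, -10, -9, -3, -1]
-15 → replaces -14 → [-15, -10, -9, -3, -1]
-14 → replaces -10 → [-15, -14, -9, -3, -1]
Five tails, so the longest strictly decreasing subsequence of the original has length 5.

5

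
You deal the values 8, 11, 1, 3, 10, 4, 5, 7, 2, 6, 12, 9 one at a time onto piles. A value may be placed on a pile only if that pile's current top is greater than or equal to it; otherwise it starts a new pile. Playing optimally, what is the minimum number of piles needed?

6

Place each on the leftmost legal pile:
8 → new pile 1 (tops now [8])
11 → new pile 2 (tops now [8, 11])
1 → pile 1 (tops now [1, 11])
3 → pile 2 (tops now [1, 3])
10 → new pile 3 (tops now [1, 3, 10])
4 → pile 3 (tops now [1, 3, 4])
5 → new pile 4 (tops now [1, 3, 4, 5])
7 → new pile 5 (tops now [1, 3, 4, 5, 7])
2 → pile 2 (tops now [1, 2, 4, 5, 7])
6 → pile 5 (tops now [1, 2, 4, 5, 6])
12 → new pile 6 (tops now [1, 2, 4, 5, 6, 12])
9 → pile 6 (tops now [1, 2, 4, 5, 6, 9])
Six piles.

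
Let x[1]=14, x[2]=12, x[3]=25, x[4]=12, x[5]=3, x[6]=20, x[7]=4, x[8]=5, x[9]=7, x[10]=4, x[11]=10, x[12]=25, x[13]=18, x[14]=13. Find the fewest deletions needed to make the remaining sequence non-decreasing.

Fewest deletions = n − (longest non-decreasing subsequence).
i:      1  2  3  4  5  6  7  8  9 10 11 12 13 14
x[i]:  14 12 25 12  3 20  4  5  7  4 10 25 18 13
dp:     1  1  2  2  1  3  2  3  4  3  5  6  6  6
max dp = 6, so deletions = 14 − 6 = 8.

8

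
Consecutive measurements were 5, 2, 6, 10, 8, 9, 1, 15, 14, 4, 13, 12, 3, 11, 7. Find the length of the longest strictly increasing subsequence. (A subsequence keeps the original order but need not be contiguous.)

Track the smallest tail for each achievable length (strict):
5 → extends → [5]
2 → replaces 5 → [2]
6 → extends → [2, 6]
10 → extends → [2, 6, 10]
8 → replaces 10 → [2, 6, 8]
9 → extends → [2, 6, 8, 9]
1 → replaces 2 → [1, 6, 8, 9]
15 → extends → [1, 6, 8, 9, 15]
14 → replaces 15 → [1, 6, 8, 9, 14]
4 → replaces 6 → [1, 4, 8, 9, 14]
13 → replaces 14 → [1, 4, 8, 9, 13]
12 → replaces 13 → [1, 4, 8, 9, 12]
3 → replaces 4 → [1, 3, 8, 9, 12]
11 → replaces 12 → [1, 3, 8, 9, 11]
7 → replaces 8 → [1, 3, 7, 9, 11]
Five tails, so the longest strictly increasing subsequence has length 5 (e.g. 5, 6, 8, 9, 15).

5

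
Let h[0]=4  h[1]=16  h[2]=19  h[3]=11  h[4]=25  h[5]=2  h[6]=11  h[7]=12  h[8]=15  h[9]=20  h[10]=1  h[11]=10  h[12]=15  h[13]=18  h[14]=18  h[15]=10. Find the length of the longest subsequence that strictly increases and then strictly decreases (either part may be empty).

inc[i] = longest strictly increasing subsequence ending at i; dec[i] = longest strictly decreasing subsequence starting at i:
i:      0  1  2  3  4  5  6  7  8  9 10 11 12 13 14 15
h[i]:   4 16 19 11 25  2 11 12 15 20  1 10 15 18 18 10
inc:    1  2  3  2  4  1  2  3  4  5  1  2  4  5  5  2
dec:    3  4  4  3  4  2  2  2  2  3  1  1  2  2  2  1
Best peak at i=4 (value 25): inc=4, dec=4, length 4+4−1 = 7.

7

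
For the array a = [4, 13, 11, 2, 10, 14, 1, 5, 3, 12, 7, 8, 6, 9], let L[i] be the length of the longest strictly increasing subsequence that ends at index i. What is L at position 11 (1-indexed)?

3

dp[i] = 1 + max{dp[j] : j<i, a[j]<a[i]} (or 1 if no such j):
i:      1  2  3  4  5  6  7  8  9 10 11 12 13 14
a[i]:   4 13 11  2 10 14  1  5  3 12  7  8  6  9
dp:     1  2  2  1  2  3  1  2  2  3  3  4  3  5
At index 11 the value is 3.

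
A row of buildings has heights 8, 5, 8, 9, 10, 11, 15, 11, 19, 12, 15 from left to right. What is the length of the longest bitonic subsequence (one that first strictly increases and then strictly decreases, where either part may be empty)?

inc[i] = longest strictly increasing subsequence ending at i; dec[i] = longest strictly decreasing subsequence starting at i:
i:      1  2  3  4  5  6  7  8  9 10 11
a[i]:   8  5  8  9 10 11 15 11 19 12 15
inc:    1  1  2  3  4  5  6  5  7  6  7
dec:    2  1  1  1  1  1  2  1  2  1  1
Best peak at i=9 (value 19): inc=7, dec=2, length 7+2−1 = 8.

8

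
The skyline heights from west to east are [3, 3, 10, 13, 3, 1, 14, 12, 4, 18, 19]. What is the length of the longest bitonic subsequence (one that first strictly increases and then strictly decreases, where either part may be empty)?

6

inc[i] = longest strictly increasing subsequence ending at i; dec[i] = longest strictly decreasing subsequence starting at i:
i:      1  2  3  4  5  6  7  8  9 10 11
a[i]:   3  3 10 13  3  1 14 12  4 18 19
inc:    1  1  2  3  1  1  4  3  2  5  6
dec:    2  2  3  3  2  1  3  2  1  1  1
Best peak at i=7 (value 14): inc=4, dec=3, length 4+3−1 = 6.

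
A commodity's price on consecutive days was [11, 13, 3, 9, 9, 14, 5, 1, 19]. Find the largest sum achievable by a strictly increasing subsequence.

Let S[i] be the best sum of a strictly increasing subsequence ending at i:
i:      1  2  3  4  5  6  7  8  9
a[i]:  11 13  3  9  9 14  5  1 19
S:     11 24  3 12 12 38  8  1 57
Maximum is 57 (e.g. 11 + 13 + 14 + 19).

57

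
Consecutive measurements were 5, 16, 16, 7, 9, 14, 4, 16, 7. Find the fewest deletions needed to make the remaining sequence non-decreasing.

4

Fewest deletions = n − (longest non-decreasing subsequence).
i:      1  2  3  4  5  6  7  8  9
a[i]:   5 16 16  7  9 14  4 16  7
dp:     1  2  3  2  3  4  1  5  3
max dp = 5, so deletions = 9 − 5 = 4.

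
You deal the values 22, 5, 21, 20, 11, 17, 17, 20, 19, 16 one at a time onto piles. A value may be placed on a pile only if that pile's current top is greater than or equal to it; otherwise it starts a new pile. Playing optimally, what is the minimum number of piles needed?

Place each on the leftmost legal pile:
22 → new pile 1 (tops now [22])
5 → pile 1 (tops now [5])
21 → new pile 2 (tops now [5, 21])
20 → pile 2 (tops now [5, 20])
11 → pile 2 (tops now [5, 11])
17 → new pile 3 (tops now [5, 11, 17])
17 → pile 3 (tops now [5, 11, 17])
20 → new pile 4 (tops now [5, 11, 17, 20])
19 → pile 4 (tops now [5, 11, 17, 19])
16 → pile 3 (tops now [5, 11, 16, 19])
Four piles.

4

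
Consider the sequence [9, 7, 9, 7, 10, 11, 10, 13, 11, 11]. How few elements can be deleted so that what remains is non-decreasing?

4

Fewest deletions = n − (longest non-decreasing subsequence).
Patience tails:
9 → extends → [9]
7 → replaces 9 → [7]
9 → extends → [7, 9]
7 → replaces 9 → [7, 7]
10 → extends → [7, 7, 10]
11 → extends → [7, 7, 10, 11]
10 → replaces 11 → [7, 7, 10, 10]
13 → extends → [7, 7, 10, 10, 13]
11 → replaces 13 → [7, 7, 10, 10, 11]
11 → extends → [7, 7, 10, 10, 11, 11]
Longest non-decreasing subsequence has length 6, so deletions = 10 − 6 = 4.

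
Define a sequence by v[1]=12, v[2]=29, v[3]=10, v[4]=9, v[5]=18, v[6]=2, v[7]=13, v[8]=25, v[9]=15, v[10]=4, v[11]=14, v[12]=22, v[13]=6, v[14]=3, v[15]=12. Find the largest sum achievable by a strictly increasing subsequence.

62

Let S[i] be the best sum of a strictly increasing subsequence ending at i:
i:      1  2  3  4  5  6  7  8  9 10 11 12 13 14 15
v[i]:  12 29 10  9 18  2 13 25 15  4 14 22  6  3 12
S:     12 41 10  9 30  2 25 55 40  6 39 62 12  5 24
Maximum is 62 (e.g. 12 + 13 + 15 + 22).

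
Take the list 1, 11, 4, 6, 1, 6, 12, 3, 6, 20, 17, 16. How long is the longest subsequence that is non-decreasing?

6

Let dp[i] be the length of the longest such subsequence ending at index i:
i:      1  2  3  4  5  6  7  8  9 10 11 12
a[i]:   1 11  4  6  1  6 12  3  6 20 17 16
dp:     1  2  2  3  2  4  5  3  5  6  6  6
Maximum dp value is 6.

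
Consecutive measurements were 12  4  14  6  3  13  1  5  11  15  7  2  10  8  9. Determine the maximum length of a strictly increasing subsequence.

5

Track the smallest tail for each achievable length (strict):
12 → extends → [12]
4 → replaces 12 → [4]
14 → extends → [4, 14]
6 → replaces 14 → [4, 6]
3 → replaces 4 → [3, 6]
13 → extends → [3, 6, 13]
1 → replaces 3 → [1, 6, 13]
5 → replaces 6 → [1, 5, 13]
11 → replaces 13 → [1, 5, 11]
15 → extends → [1, 5, 11, 15]
7 → replaces 11 → [1, 5, 7, 15]
2 → replaces 5 → [1, 2, 7, 15]
10 → replaces 15 → [1, 2, 7, 10]
8 → replaces 10 → [1, 2, 7, 8]
9 → extends → [1, 2, 7, 8, 9]
Five tails, so the longest strictly increasing subsequence has length 5 (e.g. 4, 6, 7, 8, 9).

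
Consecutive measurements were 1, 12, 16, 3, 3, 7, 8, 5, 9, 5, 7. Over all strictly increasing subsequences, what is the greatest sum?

Let S[i] be the best sum of a strictly increasing subsequence ending at i:
i:      1  2  3  4  5  6  7  8  9 10 11
a[i]:   1 12 16  3  3  7  8  5  9  5  7
S:      1 13 29  4  4 11 19  9 28  9 16
Maximum is 29 (e.g. 1 + 12 + 16).

29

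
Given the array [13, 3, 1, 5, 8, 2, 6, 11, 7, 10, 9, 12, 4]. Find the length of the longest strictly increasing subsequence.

6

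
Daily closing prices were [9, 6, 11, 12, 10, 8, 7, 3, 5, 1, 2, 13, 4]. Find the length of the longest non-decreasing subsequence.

4

Track the smallest tail for each achievable length (allowing ties):
9 → extends → [9]
6 → replaces 9 → [6]
11 → extends → [6, 11]
12 → extends → [6, 11, 12]
10 → replaces 11 → [6, 10, 12]
8 → replaces 10 → [6, 8, 12]
7 → replaces 8 → [6, 7, 12]
3 → replaces 6 → [3, 7, 12]
5 → replaces 7 → [3, 5, 12]
1 → replaces 3 → [1, 5, 12]
2 → replaces 5 → [1, 2, 12]
13 → extends → [1, 2, 12, 13]
4 → replaces 12 → [1, 2, 4, 13]
Four tails, so the longest non-decreasing subsequence has length 4 (e.g. 9, 11, 12, 13).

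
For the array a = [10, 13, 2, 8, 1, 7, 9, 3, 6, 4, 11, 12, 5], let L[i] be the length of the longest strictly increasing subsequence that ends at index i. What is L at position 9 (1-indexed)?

dp[i] = 1 + max{dp[j] : j<i, a[j]<a[i]} (or 1 if no such j):
i:      1  2  3  4  5  6  7  8  9 10 11 12 13
a[i]:  10 13  2  8  1  7  9  3  6  4 11 12  5
dp:     1  2  1  2  1  2  3  2  3  3  4  5  4
At index 9 the value is 3.

3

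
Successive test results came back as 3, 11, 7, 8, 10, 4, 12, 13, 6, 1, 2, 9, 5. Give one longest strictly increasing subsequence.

Patience tails give the LIS length; then backtrack through the dp parents:
3 → extends → [3]
11 → extends → [3, 11]
7 → replaces 11 → [3, 7]
8 → extends → [3, 7, 8]
10 → extends → [3, 7, 8, 10]
4 → replaces 7 → [3, 4, 8, 10]
12 → extends → [3, 4, 8, 10, 12]
13 → extends → [3, 4, 8, 10, 12, 13]
6 → replaces 8 → [3, 4, 6, 10, 12, 13]
1 → replaces 3 → [1, 4, 6, 10, 12, 13]
2 → replaces 4 → [1, 2, 6, 10, 12, 13]
9 → replaces 10 → [1, 2, 6, 9, 12, 13]
5 → replaces 6 → [1, 2, 5, 9, 12, 13]
Length 6; one witness is 3, 7, 8, 10, 12, 13.

3, 7, 8, 10, 12, 13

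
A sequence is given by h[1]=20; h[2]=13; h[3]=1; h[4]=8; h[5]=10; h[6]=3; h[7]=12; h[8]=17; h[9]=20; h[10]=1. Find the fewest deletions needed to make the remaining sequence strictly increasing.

Fewest deletions = n − (longest strictly increasing subsequence).
i:      1  2  3  4  5  6  7  8  9 10
h[i]:  20 13  1  8 10  3 12 17 20  1
dp:     1  1  1  2  3  2  4  5  6  1
max dp = 6, so deletions = 10 − 6 = 4.

4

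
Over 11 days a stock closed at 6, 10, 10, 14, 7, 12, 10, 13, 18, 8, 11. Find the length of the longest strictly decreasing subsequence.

4

Let dp[i] be the longest strictly decreasing subsequence ending at i:
i:      1  2  3  4  5  6  7  8  9 10 11
a[i]:   6 10 10 14  7 12 10 13 18  8 11
dp:     1  1  1  1  2  2  3  2  1  4  3
Maximum is 4.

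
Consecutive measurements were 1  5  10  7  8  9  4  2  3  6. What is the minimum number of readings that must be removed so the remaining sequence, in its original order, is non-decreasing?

5

Fewest deletions = n − (longest non-decreasing subsequence).
i:      1  2  3  4  5  6  7  8  9 10
a[i]:   1  5 10  7  8  9  4  2  3  6
dp:     1  2  3  3  4  5  2  2  3  4
max dp = 5, so deletions = 10 − 5 = 5.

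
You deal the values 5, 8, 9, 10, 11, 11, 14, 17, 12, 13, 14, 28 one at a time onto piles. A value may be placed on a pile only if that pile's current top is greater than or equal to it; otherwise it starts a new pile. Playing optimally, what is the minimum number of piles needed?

The minimum number of non-increasing subsequences covering a sequence equals the length of its longest strictly increasing subsequence.
LIS length is 9 (e.g. 5, 8, 9, 10, 11, 12, 13, 14, 28), so 9 piles are needed.

9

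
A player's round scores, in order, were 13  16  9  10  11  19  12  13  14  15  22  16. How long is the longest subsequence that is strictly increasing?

8

Track the smallest tail for each achievable length (strict):
13 → extends → [13]
16 → extends → [13, 16]
9 → replaces 13 → [9, 16]
10 → replaces 16 → [9, 10]
11 → extends → [9, 10, 11]
19 → extends → [9, 10, 11, 19]
12 → replaces 19 → [9, 10, 11, 12]
13 → extends → [9, 10, 11, 12, 13]
14 → extends → [9, 10, 11, 12, 13, 14]
15 → extends → [9, 10, 11, 12, 13, 14, 15]
22 → extends → [9, 10, 11, 12, 13, 14, 15, 22]
16 → replaces 22 → [9, 10, 11, 12, 13, 14, 15, 16]
Eight tails, so the longest strictly increasing subsequence has length 8 (e.g. 9, 10, 11, 12, 13, 14, 15, 22).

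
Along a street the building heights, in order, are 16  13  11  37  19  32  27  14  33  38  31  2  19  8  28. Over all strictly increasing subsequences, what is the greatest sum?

138

Let S[i] be the best sum of a strictly increasing subsequence ending at i:
i:       1   2   3   4   5   6   7   8   9  10  11  12  13  14  15
a[i]:   16  13  11  37  19  32  27  14  33  38  31   2  19   8  28
S:      16  13  11  53  35  67  62  27 100 138  93   2  46  10  90
Maximum is 138 (e.g. 16 + 19 + 32 + 33 + 38).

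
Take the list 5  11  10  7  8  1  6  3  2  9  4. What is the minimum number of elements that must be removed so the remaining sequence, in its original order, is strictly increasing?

Fewest deletions = n − (longest strictly increasing subsequence).
Patience tails:
5 → extends → [5]
11 → extends → [5, 11]
10 → replaces 11 → [5, 10]
7 → replaces 10 → [5, 7]
8 → extends → [5, 7, 8]
1 → replaces 5 → [1, 7, 8]
6 → replaces 7 → [1, 6, 8]
3 → replaces 6 → [1, 3, 8]
2 → replaces 3 → [1, 2, 8]
9 → extends → [1, 2, 8, 9]
4 → replaces 8 → [1, 2, 4, 9]
Longest strictly increasing subsequence has length 4, so deletions = 11 − 4 = 7.

7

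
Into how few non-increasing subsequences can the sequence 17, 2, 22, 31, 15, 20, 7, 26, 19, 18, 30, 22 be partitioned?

5

The minimum number of non-increasing subsequences covering a sequence equals the length of its longest strictly increasing subsequence.
LIS length is 5 (e.g. 2, 15, 20, 26, 30), so 5 piles are needed.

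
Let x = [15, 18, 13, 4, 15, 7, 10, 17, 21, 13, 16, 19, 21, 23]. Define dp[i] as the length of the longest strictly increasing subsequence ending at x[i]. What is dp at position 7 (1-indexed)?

dp[i] = 1 + max{dp[j] : j<i, x[j]<x[i]} (or 1 if no such j):
i:      1  2  3  4  5  6  7  8  9 10 11 12 13 14
x[i]:  15 18 13  4 15  7 10 17 21 13 16 19 21 23
dp:     1  2  1  1  2  2  3  4  5  4  5  6  7  8
At index 7 the value is 3.

3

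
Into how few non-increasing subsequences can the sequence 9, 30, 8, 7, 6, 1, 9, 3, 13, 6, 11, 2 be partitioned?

Place each on the leftmost legal pile:
9 → new pile 1 (tops now [9])
30 → new pile 2 (tops now [9, 30])
8 → pile 1 (tops now [8, 30])
7 → pile 1 (tops now [7, 30])
6 → pile 1 (tops now [6, 30])
1 → pile 1 (tops now [1, 30])
9 → pile 2 (tops now [1, 9])
3 → pile 2 (tops now [1, 3])
13 → new pile 3 (tops now [1, 3, 13])
6 → pile 3 (tops now [1, 3, 6])
11 → new pile 4 (tops now [1, 3, 6, 11])
2 → pile 2 (tops now [1, 2, 6, 11])
Four piles.

4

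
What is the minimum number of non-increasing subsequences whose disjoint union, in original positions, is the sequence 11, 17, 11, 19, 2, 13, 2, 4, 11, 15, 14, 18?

5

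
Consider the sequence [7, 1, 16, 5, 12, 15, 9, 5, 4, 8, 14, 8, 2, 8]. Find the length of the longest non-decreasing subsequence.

6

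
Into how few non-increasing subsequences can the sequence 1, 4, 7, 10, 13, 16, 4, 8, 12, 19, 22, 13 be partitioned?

The minimum number of non-increasing subsequences covering a sequence equals the length of its longest strictly increasing subsequence.
LIS length is 8 (e.g. 1, 4, 7, 10, 13, 16, 19, 22), so 8 piles are needed.

8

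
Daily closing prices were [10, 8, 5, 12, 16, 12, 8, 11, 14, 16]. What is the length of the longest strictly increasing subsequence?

5

Let dp[i] be the length of the longest such subsequence ending at index i:
i:      1  2  3  4  5  6  7  8  9 10
a[i]:  10  8  5 12 16 12  8 11 14 16
dp:     1  1  1  2  3  2  2  3  4  5
Maximum dp value is 5.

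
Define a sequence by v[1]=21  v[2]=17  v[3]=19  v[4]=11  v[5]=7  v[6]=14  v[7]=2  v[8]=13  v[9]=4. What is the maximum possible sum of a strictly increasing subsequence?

Let S[i] be the best sum of a strictly increasing subsequence ending at i:
i:      1  2  3  4  5  6  7  8  9
v[i]:  21 17 19 11  7 14  2 13  4
S:     21 17 36 11  7 25  2 24  6
Maximum is 36 (e.g. 17 + 19).

36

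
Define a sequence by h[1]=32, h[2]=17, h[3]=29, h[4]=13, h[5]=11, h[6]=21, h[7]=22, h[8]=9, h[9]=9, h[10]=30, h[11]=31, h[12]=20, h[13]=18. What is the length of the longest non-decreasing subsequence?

Let dp[i] be the length of the longest such subsequence ending at index i:
i:      1  2  3  4  5  6  7  8  9 10 11 12 13
h[i]:  32 17 29 13 11 21 22  9  9 30 31 20 18
dp:     1  1  2  1  1  2  3  1  2  4  5  3  3
Maximum dp value is 5.

5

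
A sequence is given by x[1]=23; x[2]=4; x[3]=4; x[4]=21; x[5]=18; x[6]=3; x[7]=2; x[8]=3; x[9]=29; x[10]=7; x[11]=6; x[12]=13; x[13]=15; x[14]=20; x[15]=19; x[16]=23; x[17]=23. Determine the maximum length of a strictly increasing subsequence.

Let dp[i] be the length of the longest such subsequence ending at index i:
i:      1  2  3  4  5  6  7  8  9 10 11 12 13 14 15 16 17
x[i]:  23  4  4 21 18  3  2  3 29  7  6 13 15 20 19 23 23
dp:     1  1  1  2  2  1  1  2  3  3  3  4  5  6  6  7  7
Maximum dp value is 7.

7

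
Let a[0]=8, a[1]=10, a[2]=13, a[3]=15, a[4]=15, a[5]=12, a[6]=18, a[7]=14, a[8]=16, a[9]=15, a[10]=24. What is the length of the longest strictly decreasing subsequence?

3

Let dp[i] be the longest strictly decreasing subsequence ending at i:
i:      0  1  2  3  4  5  6  7  8  9 10
a[i]:   8 10 13 15 15 12 18 14 16 15 24
dp:     1  1  1  1  1  2  1  2  2  3  1
Maximum is 3.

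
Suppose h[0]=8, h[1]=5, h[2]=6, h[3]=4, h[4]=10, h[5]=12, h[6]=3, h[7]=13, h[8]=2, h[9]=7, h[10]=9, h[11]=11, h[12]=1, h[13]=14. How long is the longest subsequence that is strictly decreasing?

6

Negate each value so 'decreasing' becomes 'increasing', then run patience tails on the negated sequence:
-8 → extends → [-8]
-5 → extends → [-8, -5]
-6 → replaces -5 → [-8, -6]
-4 → extends → [-8, -6, -4]
-10 → replaces -8 → [-10, -6, -4]
-12 → replaces -10 → [-12, -6, -4]
-3 → extends → [-12, -6, -4, -3]
-13 → replaces -12 → [-13, -6, -4, -3]
-2 → extends → [-13, -6, -4, -3, -2]
-7 → replaces -6 → [-13, -7, -4, -3, -2]
-9 → replaces -7 → [-13, -9, -4, -3, -2]
-11 → replaces -9 → [-13, -11, -4, -3, -2]
-1 → extends → [-13, -11, -4, -3, -2, -1]
-14 → replaces -13 → [-14, -11, -4, -3, -2, -1]
Six tails, so the longest strictly decreasing subsequence of the original has length 6.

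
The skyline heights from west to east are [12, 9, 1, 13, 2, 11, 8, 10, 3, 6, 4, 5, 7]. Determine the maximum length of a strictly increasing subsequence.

6

Track the smallest tail for each achievable length (strict):
12 → extends → [12]
9 → replaces 12 → [9]
1 → replaces 9 → [1]
13 → extends → [1, 13]
2 → replaces 13 → [1, 2]
11 → extends → [1, 2, 11]
8 → replaces 11 → [1, 2, 8]
10 → extends → [1, 2, 8, 10]
3 → replaces 8 → [1, 2, 3, 10]
6 → replaces 10 → [1, 2, 3, 6]
4 → replaces 6 → [1, 2, 3, 4]
5 → extends → [1, 2, 3, 4, 5]
7 → extends → [1, 2, 3, 4, 5, 7]
Six tails, so the longest strictly increasing subsequence has length 6 (e.g. 1, 2, 3, 4, 5, 7).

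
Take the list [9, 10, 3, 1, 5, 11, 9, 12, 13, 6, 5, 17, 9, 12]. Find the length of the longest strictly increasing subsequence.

Let dp[i] be the length of the longest such subsequence ending at index i:
i:      1  2  3  4  5  6  7  8  9 10 11 12 13 14
a[i]:   9 10  3  1  5 11  9 12 13  6  5 17  9 12
dp:     1  2  1  1  2  3  3  4  5  3  2  6  4  5
Maximum dp value is 6.

6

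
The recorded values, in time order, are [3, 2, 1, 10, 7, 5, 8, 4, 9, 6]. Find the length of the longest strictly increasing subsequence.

4

Let dp[i] be the length of the longest such subsequence ending at index i:
i:      1  2  3  4  5  6  7  8  9 10
a[i]:   3  2  1 10  7  5  8  4  9  6
dp:     1  1  1  2  2  2  3  2  4  3
Maximum dp value is 4.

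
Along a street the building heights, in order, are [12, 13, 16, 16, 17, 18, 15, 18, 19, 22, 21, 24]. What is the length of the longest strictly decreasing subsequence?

2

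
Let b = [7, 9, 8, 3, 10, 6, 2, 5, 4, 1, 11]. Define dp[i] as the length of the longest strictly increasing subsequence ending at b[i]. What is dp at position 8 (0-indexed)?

dp[i] = 1 + max{dp[j] : j<i, b[j]<b[i]} (or 1 if no such j):
i:      0  1  2  3  4  5  6  7  8  9 10
b[i]:   7  9  8  3 10  6  2  5  4  1 11
dp:     1  2  2  1  3  2  1  2  2  1  4
At index 8 the value is 2.

2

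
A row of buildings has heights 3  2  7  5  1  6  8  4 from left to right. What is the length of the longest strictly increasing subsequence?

4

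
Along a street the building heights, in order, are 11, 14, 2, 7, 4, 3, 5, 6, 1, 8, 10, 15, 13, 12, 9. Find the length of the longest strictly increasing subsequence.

Track the smallest tail for each achievable length (strict):
11 → extends → [11]
14 → extends → [11, 14]
2 → replaces 11 → [2, 14]
7 → replaces 14 → [2, 7]
4 → replaces 7 → [2, 4]
3 → replaces 4 → [2, 3]
5 → extends → [2, 3, 5]
6 → extends → [2, 3, 5, 6]
1 → replaces 2 → [1, 3, 5, 6]
8 → extends → [1, 3, 5, 6, 8]
10 → extends → [1, 3, 5, 6, 8, 10]
15 → extends → [1, 3, 5, 6, 8, 10, 15]
13 → replaces 15 → [1, 3, 5, 6, 8, 10, 13]
12 → replaces 13 → [1, 3, 5, 6, 8, 10, 12]
9 → replaces 10 → [1, 3, 5, 6, 8, 9, 12]
Seven tails, so the longest strictly increasing subsequence has length 7 (e.g. 2, 4, 5, 6, 8, 10, 15).

7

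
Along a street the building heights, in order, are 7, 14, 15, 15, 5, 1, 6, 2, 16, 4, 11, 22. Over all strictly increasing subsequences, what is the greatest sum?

74

Let S[i] be the best sum of a strictly increasing subsequence ending at i:
i:      1  2  3  4  5  6  7  8  9 10 11 12
a[i]:   7 14 15 15  5  1  6  2 16  4 11 22
S:      7 21 36 36  5  1 11  3 52  7 22 74
Maximum is 74 (e.g. 7 + 14 + 15 + 16 + 22).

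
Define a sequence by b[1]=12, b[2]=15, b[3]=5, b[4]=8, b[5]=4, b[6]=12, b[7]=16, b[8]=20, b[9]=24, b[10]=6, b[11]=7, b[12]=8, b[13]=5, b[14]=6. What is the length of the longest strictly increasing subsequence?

Let dp[i] be the length of the longest such subsequence ending at index i:
i:      1  2  3  4  5  6  7  8  9 10 11 12 13 14
b[i]:  12 15  5  8  4 12 16 20 24  6  7  8  5  6
dp:     1  2  1  2  1  3  4  5  6  2  3  4  2  3
Maximum dp value is 6.

6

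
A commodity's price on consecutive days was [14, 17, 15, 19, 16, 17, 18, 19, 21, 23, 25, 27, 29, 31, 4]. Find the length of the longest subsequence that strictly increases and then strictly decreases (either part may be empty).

inc[i] = longest strictly increasing subsequence ending at i; dec[i] = longest strictly decreasing subsequence starting at i:
i:      1  2  3  4  5  6  7  8  9 10 11 12 13 14 15
a[i]:  14 17 15 19 16 17 18 19 21 23 25 27 29 31  4
inc:    1  2  2  3  3  4  5  6  7  8  9 10 11 12  1
dec:    2  3  2  3  2  2  2  2  2  2  2  2  2  2  1
Best peak at i=14 (value 31): inc=12, dec=2, length 12+2−1 = 13.

13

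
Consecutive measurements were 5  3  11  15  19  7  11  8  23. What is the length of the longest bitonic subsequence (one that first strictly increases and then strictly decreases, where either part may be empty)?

6

inc[i] = longest strictly increasing subsequence ending at i; dec[i] = longest strictly decreasing subsequence starting at i:
i:      1  2  3  4  5  6  7  8  9
a[i]:   5  3 11 15 19  7 11  8 23
inc:    1  1  2  3  4  2  3  3  5
dec:    2  1  2  3  3  1  2  1  1
Best peak at i=5 (value 19): inc=4, dec=3, length 4+3−1 = 6.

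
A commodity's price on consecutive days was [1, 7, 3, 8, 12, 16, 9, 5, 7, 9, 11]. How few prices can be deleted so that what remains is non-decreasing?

Fewest deletions = n − (longest non-decreasing subsequence).
Patience tails:
1 → extends → [1]
7 → extends → [1, 7]
3 → replaces 7 → [1, 3]
8 → extends → [1, 3, 8]
12 → extends → [1, 3, 8, 12]
16 → extends → [1, 3, 8, 12, 16]
9 → replaces 12 → [1, 3, 8, 9, 16]
5 → replaces 8 → [1, 3, 5, 9, 16]
7 → replaces 9 → [1, 3, 5, 7, 16]
9 → replaces 16 → [1, 3, 5, 7, 9]
11 → extends → [1, 3, 5, 7, 9, 11]
Longest non-decreasing subsequence has length 6, so deletions = 11 − 6 = 5.

5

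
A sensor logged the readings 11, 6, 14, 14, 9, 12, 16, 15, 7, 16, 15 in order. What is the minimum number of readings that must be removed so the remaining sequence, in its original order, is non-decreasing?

6

Fewest deletions = n − (longest non-decreasing subsequence).
Patience tails:
11 → extends → [11]
6 → replaces 11 → [6]
14 → extends → [6, 14]
14 → extends → [6, 14, 14]
9 → replaces 14 → [6, 9, 14]
12 → replaces 14 → [6, 9, 12]
16 → extends → [6, 9, 12, 16]
15 → replaces 16 → [6, 9, 12, 15]
7 → replaces 9 → [6, 7, 12, 15]
16 → extends → [6, 7, 12, 15, 16]
15 → replaces 16 → [6, 7, 12, 15, 15]
Longest non-decreasing subsequence has length 5, so deletions = 11 − 5 = 6.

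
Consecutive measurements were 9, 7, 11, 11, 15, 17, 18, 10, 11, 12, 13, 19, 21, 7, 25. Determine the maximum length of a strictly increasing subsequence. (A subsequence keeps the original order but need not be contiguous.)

8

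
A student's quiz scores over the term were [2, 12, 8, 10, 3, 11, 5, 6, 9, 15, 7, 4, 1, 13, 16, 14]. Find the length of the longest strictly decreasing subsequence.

6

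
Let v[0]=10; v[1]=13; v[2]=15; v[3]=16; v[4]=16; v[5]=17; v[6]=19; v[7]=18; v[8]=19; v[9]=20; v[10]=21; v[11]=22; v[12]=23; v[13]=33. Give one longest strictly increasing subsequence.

10, 13, 15, 16, 17, 18, 19, 20, 21, 22, 23, 33

Patience tails give the LIS length; then backtrack through the dp parents:
10 → extends → [10]
13 → extends → [10, 13]
15 → extends → [10, 13, 15]
16 → extends → [10, 13, 15, 16]
16 → already a tail → [10, 13, 15, 16]
17 → extends → [10, 13, 15, 16, 17]
19 → extends → [10, 13, 15, 16, 17, 19]
18 → replaces 19 → [10, 13, 15, 16, 17, 18]
19 → extends → [10, 13, 15, 16, 17, 18, 19]
20 → extends → [10, 13, 15, 16, 17, 18, 19, 20]
21 → extends → [10, 13, 15, 16, 17, 18, 19, 20, 21]
22 → extends → [10, 13, 15, 16, 17, 18, 19, 20, 21, 22]
23 → extends → [10, 13, 15, 16, 17, 18, 19, 20, 21, 22, 23]
33 → extends → [10, 13, 15, 16, 17, 18, 19, 20, 21, 22, 23, 33]
Length 12; one witness is 10, 13, 15, 16, 17, 18, 19, 20, 21, 22, 23, 33.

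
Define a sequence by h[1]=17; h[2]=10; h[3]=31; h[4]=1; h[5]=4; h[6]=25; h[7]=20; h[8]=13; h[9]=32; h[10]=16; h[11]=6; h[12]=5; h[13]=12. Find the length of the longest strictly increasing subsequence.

4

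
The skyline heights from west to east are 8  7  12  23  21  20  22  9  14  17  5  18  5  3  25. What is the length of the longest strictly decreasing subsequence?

6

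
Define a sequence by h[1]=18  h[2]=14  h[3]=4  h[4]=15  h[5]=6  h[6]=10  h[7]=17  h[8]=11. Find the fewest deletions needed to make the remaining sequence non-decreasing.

4

Fewest deletions = n − (longest non-decreasing subsequence).
i:      1  2  3  4  5  6  7  8
h[i]:  18 14  4 15  6 10 17 11
dp:     1  1  1  2  2  3  4  4
max dp = 4, so deletions = 8 − 4 = 4.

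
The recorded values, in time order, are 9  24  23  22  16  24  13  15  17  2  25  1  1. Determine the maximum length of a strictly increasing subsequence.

Let dp[i] be the length of the longest such subsequence ending at index i:
i:      1  2  3  4  5  6  7  8  9 10 11 12 13
a[i]:   9 24 23 22 16 24 13 15 17  2 25  1  1
dp:     1  2  2  2  2  3  2  3  4  1  5  1  1
Maximum dp value is 5.

5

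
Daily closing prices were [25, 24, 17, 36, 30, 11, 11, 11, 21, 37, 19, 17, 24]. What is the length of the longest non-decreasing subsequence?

Track the smallest tail for each achievable length (allowing ties):
25 → extends → [25]
24 → replaces 25 → [24]
17 → replaces 24 → [17]
36 → extends → [17, 36]
30 → replaces 36 → [17, 30]
11 → replaces 17 → [11, 30]
11 → replaces 30 → [11, 11]
11 → extends → [11, 11, 11]
21 → extends → [11, 11, 11, 21]
37 → extends → [11, 11, 11, 21, 37]
19 → replaces 21 → [11, 11, 11, 19, 37]
17 → replaces 19 → [11, 11, 11, 17, 37]
24 → replaces 37 → [11, 11, 11, 17, 24]
Five tails, so the longest non-decreasing subsequence has length 5 (e.g. 11, 11, 11, 21, 37).

5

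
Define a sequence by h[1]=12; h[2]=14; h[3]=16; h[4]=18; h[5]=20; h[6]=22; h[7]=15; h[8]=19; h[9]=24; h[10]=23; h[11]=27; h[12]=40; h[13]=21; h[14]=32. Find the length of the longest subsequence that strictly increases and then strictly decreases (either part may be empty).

inc[i] = longest strictly increasing subsequence ending at i; dec[i] = longest strictly decreasing subsequence starting at i:
i:      1  2  3  4  5  6  7  8  9 10 11 12 13 14
h[i]:  12 14 16 18 20 22 15 19 24 23 27 40 21 32
inc:    1  2  3  4  5  6  3  5  7  7  8  9  6  9
dec:    1  1  2  2  2  2  1  1  3  2  2  2  1  1
Best peak at i=12 (value 40): inc=9, dec=2, length 9+2−1 = 10.

10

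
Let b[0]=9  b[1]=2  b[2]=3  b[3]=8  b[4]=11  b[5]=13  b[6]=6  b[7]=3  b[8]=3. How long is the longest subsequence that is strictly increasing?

5

Let dp[i] be the length of the longest such subsequence ending at index i:
i:      0  1  2  3  4  5  6  7  8
b[i]:   9  2  3  8 11 13  6  3  3
dp:     1  1  2  3  4  5  3  2  2
Maximum dp value is 5.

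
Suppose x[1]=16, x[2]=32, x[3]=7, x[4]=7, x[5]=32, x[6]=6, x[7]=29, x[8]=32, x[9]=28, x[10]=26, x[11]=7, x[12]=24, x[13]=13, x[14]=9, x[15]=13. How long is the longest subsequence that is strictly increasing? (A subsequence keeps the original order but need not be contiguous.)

4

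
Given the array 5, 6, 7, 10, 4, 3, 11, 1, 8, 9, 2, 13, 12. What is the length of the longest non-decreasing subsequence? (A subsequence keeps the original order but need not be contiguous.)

Track the smallest tail for each achievable length (allowing ties):
5 → extends → [5]
6 → extends → [5, 6]
7 → extends → [5, 6, 7]
10 → extends → [5, 6, 7, 10]
4 → replaces 5 → [4, 6, 7, 10]
3 → replaces 4 → [3, 6, 7, 10]
11 → extends → [3, 6, 7, 10, 11]
1 → replaces 3 → [1, 6, 7, 10, 11]
8 → replaces 10 → [1, 6, 7, 8, 11]
9 → replaces 11 → [1, 6, 7, 8, 9]
2 → replaces 6 → [1, 2, 7, 8, 9]
13 → extends → [1, 2, 7, 8, 9, 13]
12 → replaces 13 → [1, 2, 7, 8, 9, 12]
Six tails, so the longest non-decreasing subsequence has length 6 (e.g. 5, 6, 7, 10, 11, 13).

6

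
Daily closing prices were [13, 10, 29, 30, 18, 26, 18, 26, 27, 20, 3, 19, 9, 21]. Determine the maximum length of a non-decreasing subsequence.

5

Let dp[i] be the length of the longest such subsequence ending at index i:
i:      1  2  3  4  5  6  7  8  9 10 11 12 13 14
a[i]:  13 10 29 30 18 26 18 26 27 20  3 19  9 21
dp:     1  1  2  3  2  3  3  4  5  4  1  4  2  5
Maximum dp value is 5.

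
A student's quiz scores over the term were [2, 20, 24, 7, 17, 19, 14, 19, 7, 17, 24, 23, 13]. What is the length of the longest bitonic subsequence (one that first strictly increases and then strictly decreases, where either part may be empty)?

inc[i] = longest strictly increasing subsequence ending at i; dec[i] = longest strictly decreasing subsequence starting at i:
i:      1  2  3  4  5  6  7  8  9 10 11 12 13
a[i]:   2 20 24  7 17 19 14 19  7 17 24 23 13
inc:    1  2  3  2  3  4  3  4  2  4  5  5  3
dec:    1  4  4  1  3  3  2  3  1  2  3  2  1
Best peak at i=11 (value 24): inc=5, dec=3, length 5+3−1 = 7.

7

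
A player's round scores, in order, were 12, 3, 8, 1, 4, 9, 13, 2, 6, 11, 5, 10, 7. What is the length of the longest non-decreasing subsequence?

4

Track the smallest tail for each achievable length (allowing ties):
12 → extends → [12]
3 → replaces 12 → [3]
8 → extends → [3, 8]
1 → replaces 3 → [1, 8]
4 → replaces 8 → [1, 4]
9 → extends → [1, 4, 9]
13 → extends → [1, 4, 9, 13]
2 → replaces 4 → [1, 2, 9, 13]
6 → replaces 9 → [1, 2, 6, 13]
11 → replaces 13 → [1, 2, 6, 11]
5 → replaces 6 → [1, 2, 5, 11]
10 → replaces 11 → [1, 2, 5, 10]
7 → replaces 10 → [1, 2, 5, 7]
Four tails, so the longest non-decreasing subsequence has length 4 (e.g. 3, 8, 9, 13).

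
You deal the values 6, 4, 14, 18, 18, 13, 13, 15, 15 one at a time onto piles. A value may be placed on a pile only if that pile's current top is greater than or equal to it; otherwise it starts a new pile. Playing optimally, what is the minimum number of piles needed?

3

Place each on the leftmost legal pile:
6 → new pile 1 (tops now [6])
4 → pile 1 (tops now [4])
14 → new pile 2 (tops now [4, 14])
18 → new pile 3 (tops now [4, 14, 18])
18 → pile 3 (tops now [4, 14, 18])
13 → pile 2 (tops now [4, 13, 18])
13 → pile 2 (tops now [4, 13, 18])
15 → pile 3 (tops now [4, 13, 15])
15 → pile 3 (tops now [4, 13, 15])
Three piles.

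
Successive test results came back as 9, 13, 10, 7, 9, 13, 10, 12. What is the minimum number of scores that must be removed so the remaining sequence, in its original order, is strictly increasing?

4

Fewest deletions = n − (longest strictly increasing subsequence).
Patience tails:
9 → extends → [9]
13 → extends → [9, 13]
10 → replaces 13 → [9, 10]
7 → replaces 9 → [7, 10]
9 → replaces 10 → [7, 9]
13 → extends → [7, 9, 13]
10 → replaces 13 → [7, 9, 10]
12 → extends → [7, 9, 10, 12]
Longest strictly increasing subsequence has length 4, so deletions = 8 − 4 = 4.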